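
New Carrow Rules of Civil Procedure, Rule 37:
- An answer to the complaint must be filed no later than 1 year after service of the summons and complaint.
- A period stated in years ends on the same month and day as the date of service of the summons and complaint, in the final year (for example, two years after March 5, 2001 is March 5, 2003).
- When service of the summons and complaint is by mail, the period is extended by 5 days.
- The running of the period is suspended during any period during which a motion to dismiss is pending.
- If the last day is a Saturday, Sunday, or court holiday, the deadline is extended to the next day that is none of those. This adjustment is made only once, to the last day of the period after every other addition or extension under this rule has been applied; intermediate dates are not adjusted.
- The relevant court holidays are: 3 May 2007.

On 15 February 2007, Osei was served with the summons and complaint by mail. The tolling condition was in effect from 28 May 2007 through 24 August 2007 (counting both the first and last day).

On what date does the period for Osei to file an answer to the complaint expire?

May 19, 2008

1 year after 15 February 2007 is February 15, 2008.
Service was by mail, adding 5 days: February 15, 2008 + 5 days = February 20, 2008.
From May 28, 2007 through August 24, 2007 inclusive is 89 days; tolling adds 89 days: February 20, 2008 + 89 days = May 19, 2008.
May 19, 2008 is a Monday and not a court holiday, so no extension applies.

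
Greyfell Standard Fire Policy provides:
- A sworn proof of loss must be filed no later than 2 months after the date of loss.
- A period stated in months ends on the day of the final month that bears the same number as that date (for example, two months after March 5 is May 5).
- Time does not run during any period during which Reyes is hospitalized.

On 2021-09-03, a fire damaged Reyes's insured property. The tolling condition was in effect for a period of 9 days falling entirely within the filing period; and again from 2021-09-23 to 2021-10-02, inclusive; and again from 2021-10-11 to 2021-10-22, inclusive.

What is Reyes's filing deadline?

December 4, 2021

2 months after 2021-09-03 is November 3, 2021.
Tolling adds 9 days: November 3, 2021 + 9 days = November 12, 2021.
From September 23, 2021 through October 2, 2021 inclusive is 10 days; tolling adds 10 days: November 12, 2021 + 10 days = November 22, 2021.
From October 11, 2021 through October 22, 2021 inclusive is 12 days; tolling adds 12 days: November 22, 2021 + 12 days = December 4, 2021.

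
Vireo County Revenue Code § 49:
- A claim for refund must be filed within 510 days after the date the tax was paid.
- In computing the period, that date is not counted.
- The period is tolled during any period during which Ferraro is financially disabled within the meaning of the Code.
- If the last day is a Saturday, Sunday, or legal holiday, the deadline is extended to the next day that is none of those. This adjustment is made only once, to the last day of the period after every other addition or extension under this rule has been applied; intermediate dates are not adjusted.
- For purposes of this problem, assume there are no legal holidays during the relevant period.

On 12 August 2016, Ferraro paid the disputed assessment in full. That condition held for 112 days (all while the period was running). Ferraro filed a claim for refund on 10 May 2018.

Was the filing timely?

510 days after 12 August 2016 is January 4, 2018.
Tolling adds 112 days: January 4, 2018 + 112 days = April 26, 2018.
April 26, 2018 is a Thursday and not a legal holiday, so no extension applies.
The deadline is April 26, 2018; the filing on May 10, 2018 is after that date.

No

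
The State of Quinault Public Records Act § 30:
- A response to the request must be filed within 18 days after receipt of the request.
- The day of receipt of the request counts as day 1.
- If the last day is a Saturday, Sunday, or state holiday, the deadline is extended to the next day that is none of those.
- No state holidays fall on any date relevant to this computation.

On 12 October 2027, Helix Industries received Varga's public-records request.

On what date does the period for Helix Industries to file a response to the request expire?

October 29, 2027

Counting 12 October 2027 as day 1, day 18 is October 29, 2027.
October 29, 2027 is a Friday and not a state holiday, so no extension applies.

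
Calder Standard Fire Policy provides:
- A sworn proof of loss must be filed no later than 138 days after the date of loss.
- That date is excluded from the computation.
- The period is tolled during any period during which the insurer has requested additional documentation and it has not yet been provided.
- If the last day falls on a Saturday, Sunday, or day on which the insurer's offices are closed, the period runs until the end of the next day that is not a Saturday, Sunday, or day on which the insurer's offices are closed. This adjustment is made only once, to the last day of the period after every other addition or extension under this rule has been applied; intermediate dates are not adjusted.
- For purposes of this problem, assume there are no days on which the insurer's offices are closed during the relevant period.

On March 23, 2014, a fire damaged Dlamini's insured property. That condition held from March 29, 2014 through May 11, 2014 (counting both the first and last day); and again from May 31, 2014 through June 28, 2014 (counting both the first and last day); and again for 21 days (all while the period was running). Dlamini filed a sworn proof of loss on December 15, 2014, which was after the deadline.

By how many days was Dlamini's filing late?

35 days

138 days after March 23, 2014 is August 8, 2014.
From March 29, 2014 through May 11, 2014 inclusive is 44 days; tolling adds 44 days: August 8, 2014 + 44 days = September 21, 2014.
From May 31, 2014 through June 28, 2014 inclusive is 29 days; tolling adds 29 days: September 21, 2014 + 29 days = October 20, 2014.
Tolling adds 21 days: October 20, 2014 + 21 days = November 10, 2014.
November 10, 2014 is a Monday and not a day on which the insurer's offices are closed, so no extension applies.
The deadline is November 10, 2014; from November 10, 2014 to December 15, 2014 is 35 days.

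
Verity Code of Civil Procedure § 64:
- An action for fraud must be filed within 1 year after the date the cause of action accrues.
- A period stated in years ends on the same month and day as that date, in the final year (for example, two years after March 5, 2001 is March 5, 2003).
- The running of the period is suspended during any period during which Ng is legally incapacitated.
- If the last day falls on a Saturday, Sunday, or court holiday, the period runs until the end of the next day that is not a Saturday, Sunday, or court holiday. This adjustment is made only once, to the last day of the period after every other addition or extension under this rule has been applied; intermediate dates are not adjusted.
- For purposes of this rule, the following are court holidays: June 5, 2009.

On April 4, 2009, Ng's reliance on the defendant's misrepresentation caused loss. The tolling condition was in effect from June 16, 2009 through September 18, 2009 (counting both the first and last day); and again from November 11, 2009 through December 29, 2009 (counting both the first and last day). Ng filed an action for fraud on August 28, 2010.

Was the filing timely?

No

1 year after April 4, 2009 is April 4, 2010.
From June 16, 2009 through September 18, 2009 inclusive is 95 days; tolling adds 95 days: April 4, 2010 + 95 days = July 8, 2010.
From November 11, 2009 through December 29, 2009 inclusive is 49 days; tolling adds 49 days: July 8, 2010 + 49 days = August 26, 2010.
August 26, 2010 is a Thursday and not a court holiday, so no extension applies.
The deadline is August 26, 2010; the filing on August 28, 2010 is after that date.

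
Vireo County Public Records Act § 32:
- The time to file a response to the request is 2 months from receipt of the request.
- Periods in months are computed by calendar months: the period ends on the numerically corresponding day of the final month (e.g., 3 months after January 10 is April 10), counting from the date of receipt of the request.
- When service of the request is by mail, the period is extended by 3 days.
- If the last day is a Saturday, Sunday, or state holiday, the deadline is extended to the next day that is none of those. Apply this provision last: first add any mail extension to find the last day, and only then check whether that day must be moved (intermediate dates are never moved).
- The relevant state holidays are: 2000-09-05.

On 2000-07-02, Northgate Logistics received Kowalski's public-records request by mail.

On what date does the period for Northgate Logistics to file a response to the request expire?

September 6, 2000

2 months after 2000-07-02 is September 2, 2000.
Service was by mail, adding 3 days: September 2, 2000 + 3 days = September 5, 2000.
September 5, 2000 is a listed holiday. The next qualifying day is September 6, 2000.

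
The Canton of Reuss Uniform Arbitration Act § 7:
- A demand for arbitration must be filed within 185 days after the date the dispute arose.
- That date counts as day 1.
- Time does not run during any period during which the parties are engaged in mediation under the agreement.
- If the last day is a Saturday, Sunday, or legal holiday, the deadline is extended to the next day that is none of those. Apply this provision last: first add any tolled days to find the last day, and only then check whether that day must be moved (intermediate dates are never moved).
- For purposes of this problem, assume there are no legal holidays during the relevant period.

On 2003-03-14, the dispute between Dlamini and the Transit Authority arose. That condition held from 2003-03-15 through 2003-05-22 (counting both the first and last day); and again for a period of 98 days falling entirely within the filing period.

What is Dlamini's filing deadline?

March 1, 2004

Counting 2003-03-14 as day 1, day 185 is September 14, 2003.
From March 15, 2003 through May 22, 2003 inclusive is 69 days; tolling adds 69 days: September 14, 2003 + 69 days = November 22, 2003.
Tolling adds 98 days: November 22, 2003 + 98 days = February 28, 2004.
February 28, 2004 is Saturday; February 29, 2004 is Sunday. The next qualifying day is March 1, 2004.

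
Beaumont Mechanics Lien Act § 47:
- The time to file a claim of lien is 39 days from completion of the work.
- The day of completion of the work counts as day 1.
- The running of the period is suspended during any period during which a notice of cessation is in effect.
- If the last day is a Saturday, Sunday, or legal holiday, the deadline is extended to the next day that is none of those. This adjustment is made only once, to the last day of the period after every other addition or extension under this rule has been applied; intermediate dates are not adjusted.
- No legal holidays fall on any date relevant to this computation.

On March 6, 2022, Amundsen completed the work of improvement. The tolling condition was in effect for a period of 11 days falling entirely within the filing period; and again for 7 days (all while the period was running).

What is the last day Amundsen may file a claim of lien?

May 2, 2022

Counting March 6, 2022 as day 1, day 39 is April 13, 2022.
Tolling adds 11 days: April 13, 2022 + 11 days = April 24, 2022.
Tolling adds 7 days: April 24, 2022 + 7 days = May 1, 2022.
May 1, 2022 is Sunday. The next qualifying day is May 2, 2022.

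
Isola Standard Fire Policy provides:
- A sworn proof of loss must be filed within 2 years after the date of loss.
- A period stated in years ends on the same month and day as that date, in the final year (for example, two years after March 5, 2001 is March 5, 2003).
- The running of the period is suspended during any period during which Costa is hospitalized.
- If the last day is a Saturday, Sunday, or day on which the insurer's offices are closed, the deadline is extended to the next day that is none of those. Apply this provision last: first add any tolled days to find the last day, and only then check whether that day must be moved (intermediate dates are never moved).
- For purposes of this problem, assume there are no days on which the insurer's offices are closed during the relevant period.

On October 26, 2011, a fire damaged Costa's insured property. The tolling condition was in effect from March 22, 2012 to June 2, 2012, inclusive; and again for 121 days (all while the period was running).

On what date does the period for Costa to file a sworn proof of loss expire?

2 years after October 26, 2011 is October 26, 2013.
From March 22, 2012 through June 2, 2012 inclusive is 73 days; tolling adds 73 days: October 26, 2013 + 73 days = January 7, 2014.
Tolling adds 121 days: January 7, 2014 + 121 days = May 8, 2014.
May 8, 2014 is a Thursday and not a day on which the insurer's offices are closed, so no extension applies.

May 8, 2014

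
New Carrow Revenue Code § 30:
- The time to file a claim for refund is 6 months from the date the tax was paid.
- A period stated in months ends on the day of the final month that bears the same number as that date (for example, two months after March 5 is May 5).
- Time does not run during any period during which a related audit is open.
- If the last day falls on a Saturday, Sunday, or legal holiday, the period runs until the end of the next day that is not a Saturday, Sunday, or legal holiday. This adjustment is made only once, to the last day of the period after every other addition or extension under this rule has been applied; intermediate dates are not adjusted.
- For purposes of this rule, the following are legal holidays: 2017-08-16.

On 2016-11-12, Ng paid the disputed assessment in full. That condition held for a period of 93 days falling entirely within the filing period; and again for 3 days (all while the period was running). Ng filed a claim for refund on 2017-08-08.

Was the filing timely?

6 months after 2016-11-12 is May 12, 2017.
Tolling adds 93 days: May 12, 2017 + 93 days = August 13, 2017.
Tolling adds 3 days: August 13, 2017 + 3 days = August 16, 2017.
August 16, 2017 is a listed holiday. The next qualifying day is August 17, 2017.
The deadline is August 17, 2017; the filing on August 8, 2017 is on or before that date.

Yes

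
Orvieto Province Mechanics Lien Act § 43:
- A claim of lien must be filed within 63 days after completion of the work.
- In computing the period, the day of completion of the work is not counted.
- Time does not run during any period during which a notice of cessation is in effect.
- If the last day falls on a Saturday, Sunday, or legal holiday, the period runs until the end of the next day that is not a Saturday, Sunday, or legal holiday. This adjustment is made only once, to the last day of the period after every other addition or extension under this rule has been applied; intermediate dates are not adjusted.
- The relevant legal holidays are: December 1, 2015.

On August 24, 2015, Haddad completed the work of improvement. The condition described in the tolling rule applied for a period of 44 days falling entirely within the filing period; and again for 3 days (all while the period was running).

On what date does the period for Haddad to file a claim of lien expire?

63 days after August 24, 2015 is October 26, 2015.
Tolling adds 44 days: October 26, 2015 + 44 days = December 9, 2015.
Tolling adds 3 days: December 9, 2015 + 3 days = December 12, 2015.
December 12, 2015 is Saturday; December 13, 2015 is Sunday. The next qualifying day is December 14, 2015.

December 14, 2015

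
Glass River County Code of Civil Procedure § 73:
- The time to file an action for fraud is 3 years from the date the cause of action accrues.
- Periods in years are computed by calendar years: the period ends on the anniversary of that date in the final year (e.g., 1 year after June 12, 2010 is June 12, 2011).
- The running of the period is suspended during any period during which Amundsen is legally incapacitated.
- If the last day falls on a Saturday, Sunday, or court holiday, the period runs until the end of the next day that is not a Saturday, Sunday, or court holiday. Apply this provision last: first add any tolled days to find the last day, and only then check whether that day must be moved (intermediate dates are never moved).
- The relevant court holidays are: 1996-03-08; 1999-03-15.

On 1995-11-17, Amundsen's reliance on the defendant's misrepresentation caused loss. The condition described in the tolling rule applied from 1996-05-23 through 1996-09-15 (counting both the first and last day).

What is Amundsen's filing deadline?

March 16, 1999

3 years after 1995-11-17 is November 17, 1998.
From May 23, 1996 through September 15, 1996 inclusive is 116 days; tolling adds 116 days: November 17, 1998 + 116 days = March 13, 1999.
March 13, 1999 is Saturday; March 14, 1999 is Sunday; March 15, 1999 is a listed holiday. The next qualifying day is March 16, 1999.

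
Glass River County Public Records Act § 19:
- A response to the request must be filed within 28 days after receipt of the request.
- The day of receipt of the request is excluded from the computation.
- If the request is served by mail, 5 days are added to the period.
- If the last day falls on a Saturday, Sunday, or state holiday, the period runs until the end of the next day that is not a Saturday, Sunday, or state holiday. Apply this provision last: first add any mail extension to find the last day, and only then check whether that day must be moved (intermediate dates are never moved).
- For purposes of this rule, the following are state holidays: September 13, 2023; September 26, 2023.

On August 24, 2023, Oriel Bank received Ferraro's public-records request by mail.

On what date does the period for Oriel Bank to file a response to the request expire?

September 27, 2023

28 days after August 24, 2023 is September 21, 2023.
Service was by mail, adding 5 days: September 21, 2023 + 5 days = September 26, 2023.
September 26, 2023 is a listed holiday. The next qualifying day is September 27, 2023.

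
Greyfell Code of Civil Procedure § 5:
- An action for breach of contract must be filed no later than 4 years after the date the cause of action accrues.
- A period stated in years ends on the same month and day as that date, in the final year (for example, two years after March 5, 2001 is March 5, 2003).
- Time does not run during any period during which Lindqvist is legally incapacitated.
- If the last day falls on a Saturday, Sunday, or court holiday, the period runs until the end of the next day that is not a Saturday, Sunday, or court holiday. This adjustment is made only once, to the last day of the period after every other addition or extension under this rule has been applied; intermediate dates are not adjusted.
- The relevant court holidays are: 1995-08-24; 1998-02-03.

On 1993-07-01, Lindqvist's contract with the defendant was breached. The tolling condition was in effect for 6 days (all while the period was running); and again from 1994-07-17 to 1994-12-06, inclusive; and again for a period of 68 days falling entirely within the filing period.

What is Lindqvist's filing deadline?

4 years after 1993-07-01 is July 1, 1997.
Tolling adds 6 days: July 1, 1997 + 6 days = July 7, 1997.
From July 17, 1994 through December 6, 1994 inclusive is 143 days; tolling adds 143 days: July 7, 1997 + 143 days = November 27, 1997.
Tolling adds 68 days: November 27, 1997 + 68 days = February 3, 1998.
February 3, 1998 is a listed holiday. The next qualifying day is February 4, 1998.

February 4, 1998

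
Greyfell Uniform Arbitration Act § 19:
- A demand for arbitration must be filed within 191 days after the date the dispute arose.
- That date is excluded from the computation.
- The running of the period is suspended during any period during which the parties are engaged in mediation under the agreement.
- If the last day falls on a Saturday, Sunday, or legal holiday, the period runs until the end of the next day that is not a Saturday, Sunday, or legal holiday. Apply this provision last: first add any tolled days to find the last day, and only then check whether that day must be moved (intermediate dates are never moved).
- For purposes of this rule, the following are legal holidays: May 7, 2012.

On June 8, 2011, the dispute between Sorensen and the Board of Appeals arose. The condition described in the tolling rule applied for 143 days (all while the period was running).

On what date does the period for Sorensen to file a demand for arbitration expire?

191 days after June 8, 2011 is December 16, 2011.
Tolling adds 143 days: December 16, 2011 + 143 days = May 7, 2012.
May 7, 2012 is a listed holiday. The next qualifying day is May 8, 2012.

May 8, 2012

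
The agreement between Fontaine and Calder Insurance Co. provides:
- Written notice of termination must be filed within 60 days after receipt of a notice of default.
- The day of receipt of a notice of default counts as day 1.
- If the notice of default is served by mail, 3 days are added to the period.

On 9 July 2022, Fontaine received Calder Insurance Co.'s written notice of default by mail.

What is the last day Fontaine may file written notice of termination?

September 9, 2022

Counting 9 July 2022 as day 1, day 60 is September 6, 2022.
Service was by mail, adding 3 days: September 6, 2022 + 3 days = September 9, 2022.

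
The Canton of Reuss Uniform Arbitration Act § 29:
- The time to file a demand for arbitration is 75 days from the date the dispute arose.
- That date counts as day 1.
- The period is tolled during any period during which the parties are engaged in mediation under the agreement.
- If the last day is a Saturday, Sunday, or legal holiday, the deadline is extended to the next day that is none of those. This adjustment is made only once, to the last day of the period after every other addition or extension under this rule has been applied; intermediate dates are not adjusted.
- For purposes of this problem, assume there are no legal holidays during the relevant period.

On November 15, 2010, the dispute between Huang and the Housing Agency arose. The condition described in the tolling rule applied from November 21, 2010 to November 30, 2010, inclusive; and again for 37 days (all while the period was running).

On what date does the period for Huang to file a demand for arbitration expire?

Counting November 15, 2010 as day 1, day 75 is January 28, 2011.
From November 21, 2010 through November 30, 2010 inclusive is 10 days; tolling adds 10 days: January 28, 2011 + 10 days = February 7, 2011.
Tolling adds 37 days: February 7, 2011 + 37 days = March 16, 2011.
March 16, 2011 is a Wednesday and not a legal holiday, so no extension applies.

March 16, 2011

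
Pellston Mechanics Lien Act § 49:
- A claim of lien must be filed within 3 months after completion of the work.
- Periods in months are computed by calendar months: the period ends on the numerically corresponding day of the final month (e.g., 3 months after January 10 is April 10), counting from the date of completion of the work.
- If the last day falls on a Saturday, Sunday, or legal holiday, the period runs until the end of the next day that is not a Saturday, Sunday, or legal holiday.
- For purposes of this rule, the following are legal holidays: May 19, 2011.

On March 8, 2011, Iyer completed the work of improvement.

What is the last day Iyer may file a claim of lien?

June 8, 2011

3 months after March 8, 2011 is June 8, 2011.
June 8, 2011 is a Wednesday and not a legal holiday, so no extension applies.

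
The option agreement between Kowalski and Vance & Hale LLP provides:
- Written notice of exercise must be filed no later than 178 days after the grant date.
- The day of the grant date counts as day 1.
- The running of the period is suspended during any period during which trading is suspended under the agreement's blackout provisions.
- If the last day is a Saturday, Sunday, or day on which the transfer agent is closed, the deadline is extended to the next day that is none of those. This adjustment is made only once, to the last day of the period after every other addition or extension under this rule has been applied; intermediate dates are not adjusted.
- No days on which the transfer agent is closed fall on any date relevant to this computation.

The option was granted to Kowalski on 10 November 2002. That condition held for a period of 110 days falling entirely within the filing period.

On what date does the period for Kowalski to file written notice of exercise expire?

August 25, 2003

Counting 10 November 2002 as day 1, day 178 is May 6, 2003.
Tolling adds 110 days: May 6, 2003 + 110 days = August 24, 2003.
August 24, 2003 is Sunday. The next qualifying day is August 25, 2003.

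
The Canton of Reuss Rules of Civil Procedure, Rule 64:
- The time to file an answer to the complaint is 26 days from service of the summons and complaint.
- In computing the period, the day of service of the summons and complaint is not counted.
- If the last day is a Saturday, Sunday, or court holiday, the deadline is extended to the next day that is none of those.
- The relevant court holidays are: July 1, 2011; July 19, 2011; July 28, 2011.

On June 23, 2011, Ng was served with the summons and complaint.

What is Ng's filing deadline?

26 days after June 23, 2011 is July 19, 2011.
July 19, 2011 is a listed holiday. The next qualifying day is July 20, 2011.

July 20, 2011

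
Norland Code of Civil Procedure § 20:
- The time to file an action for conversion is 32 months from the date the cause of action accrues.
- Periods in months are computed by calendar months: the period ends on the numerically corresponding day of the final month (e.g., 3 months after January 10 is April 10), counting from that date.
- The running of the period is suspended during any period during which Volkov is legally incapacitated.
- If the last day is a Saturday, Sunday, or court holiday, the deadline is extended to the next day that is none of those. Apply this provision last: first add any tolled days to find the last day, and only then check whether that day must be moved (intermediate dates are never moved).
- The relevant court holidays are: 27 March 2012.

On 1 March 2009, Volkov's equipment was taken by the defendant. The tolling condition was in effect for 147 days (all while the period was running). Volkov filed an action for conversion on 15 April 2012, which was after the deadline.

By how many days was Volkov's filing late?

18 days

32 months after 1 March 2009 is November 1, 2011.
Tolling adds 147 days: November 1, 2011 + 147 days = March 27, 2012.
March 27, 2012 is a listed holiday. The next qualifying day is March 28, 2012.
The deadline is March 28, 2012; from March 28, 2012 to April 15, 2012 is 18 days.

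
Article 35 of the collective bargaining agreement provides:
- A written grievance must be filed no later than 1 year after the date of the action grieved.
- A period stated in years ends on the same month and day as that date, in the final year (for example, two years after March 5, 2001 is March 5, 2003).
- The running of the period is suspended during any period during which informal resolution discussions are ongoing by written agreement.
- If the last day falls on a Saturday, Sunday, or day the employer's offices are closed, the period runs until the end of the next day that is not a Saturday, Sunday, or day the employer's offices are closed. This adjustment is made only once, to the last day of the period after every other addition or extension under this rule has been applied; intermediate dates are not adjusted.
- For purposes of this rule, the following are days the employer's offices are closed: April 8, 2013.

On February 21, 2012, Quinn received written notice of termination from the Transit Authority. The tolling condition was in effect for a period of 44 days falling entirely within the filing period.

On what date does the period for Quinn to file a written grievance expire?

1 year after February 21, 2012 is February 21, 2013.
Tolling adds 44 days: February 21, 2013 + 44 days = April 6, 2013.
April 6, 2013 is Saturday; April 7, 2013 is Sunday; April 8, 2013 is a listed holiday. The next qualifying day is April 9, 2013.

April 9, 2013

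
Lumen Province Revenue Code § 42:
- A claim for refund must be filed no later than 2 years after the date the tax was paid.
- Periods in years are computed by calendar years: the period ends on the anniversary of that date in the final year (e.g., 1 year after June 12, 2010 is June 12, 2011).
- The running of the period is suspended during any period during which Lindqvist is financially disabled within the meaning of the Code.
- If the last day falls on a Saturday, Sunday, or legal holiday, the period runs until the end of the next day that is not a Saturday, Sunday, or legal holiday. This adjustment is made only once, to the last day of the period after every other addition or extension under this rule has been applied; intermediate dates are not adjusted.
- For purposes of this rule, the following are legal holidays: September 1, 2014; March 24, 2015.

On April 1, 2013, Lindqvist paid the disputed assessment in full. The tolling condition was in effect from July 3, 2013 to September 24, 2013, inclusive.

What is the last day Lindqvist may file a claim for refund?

2 years after April 1, 2013 is April 1, 2015.
From July 3, 2013 through September 24, 2013 inclusive is 84 days; tolling adds 84 days: April 1, 2015 + 84 days = June 24, 2015.
June 24, 2015 is a Wednesday and not a legal holiday, so no extension applies.

June 24, 2015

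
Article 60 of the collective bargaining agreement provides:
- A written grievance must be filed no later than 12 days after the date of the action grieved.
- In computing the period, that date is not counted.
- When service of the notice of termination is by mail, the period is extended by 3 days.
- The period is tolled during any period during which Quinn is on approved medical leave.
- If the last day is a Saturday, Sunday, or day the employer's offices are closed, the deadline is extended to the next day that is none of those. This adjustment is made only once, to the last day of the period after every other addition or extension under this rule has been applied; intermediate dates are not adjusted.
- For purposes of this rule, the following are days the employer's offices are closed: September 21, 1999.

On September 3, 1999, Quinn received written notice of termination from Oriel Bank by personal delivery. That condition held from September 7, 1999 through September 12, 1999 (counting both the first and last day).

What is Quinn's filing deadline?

12 days after September 3, 1999 is September 15, 1999.
Service was not by mail, so no mail extension applies.
From September 7, 1999 through September 12, 1999 inclusive is 6 days; tolling adds 6 days: September 15, 1999 + 6 days = September 21, 1999.
September 21, 1999 is a listed holiday. The next qualifying day is September 22, 1999.

September 22, 1999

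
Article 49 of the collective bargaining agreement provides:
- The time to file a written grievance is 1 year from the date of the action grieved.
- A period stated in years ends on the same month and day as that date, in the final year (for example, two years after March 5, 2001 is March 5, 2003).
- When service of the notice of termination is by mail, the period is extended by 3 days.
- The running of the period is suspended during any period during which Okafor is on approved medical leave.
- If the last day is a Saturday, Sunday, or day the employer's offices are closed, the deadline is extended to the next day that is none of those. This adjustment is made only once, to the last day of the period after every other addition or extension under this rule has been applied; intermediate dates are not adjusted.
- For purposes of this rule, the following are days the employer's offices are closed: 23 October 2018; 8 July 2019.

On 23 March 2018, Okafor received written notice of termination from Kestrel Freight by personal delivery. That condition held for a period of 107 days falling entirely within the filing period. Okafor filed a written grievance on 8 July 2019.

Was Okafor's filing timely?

Yes

1 year after 23 March 2018 is March 23, 2019.
Service was not by mail, so no mail extension applies.
Tolling adds 107 days: March 23, 2019 + 107 days = July 8, 2019.
July 8, 2019 is a listed holiday. The next qualifying day is July 9, 2019.
The deadline is July 9, 2019; the filing on July 8, 2019 is on or before that date.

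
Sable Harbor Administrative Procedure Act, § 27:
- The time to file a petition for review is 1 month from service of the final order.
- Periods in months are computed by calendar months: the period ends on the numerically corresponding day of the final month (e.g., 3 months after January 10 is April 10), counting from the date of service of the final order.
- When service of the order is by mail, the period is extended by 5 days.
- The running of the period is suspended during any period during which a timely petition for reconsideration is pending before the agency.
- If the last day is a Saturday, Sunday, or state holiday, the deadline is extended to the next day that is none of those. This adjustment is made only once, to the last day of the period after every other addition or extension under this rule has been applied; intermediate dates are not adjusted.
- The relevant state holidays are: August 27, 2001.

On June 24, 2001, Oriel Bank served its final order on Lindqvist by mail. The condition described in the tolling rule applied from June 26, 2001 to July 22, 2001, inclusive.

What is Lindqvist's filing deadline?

August 28, 2001

1 month after June 24, 2001 is July 24, 2001.
Service was by mail, adding 5 days: July 24, 2001 + 5 days = July 29, 2001.
From June 26, 2001 through July 22, 2001 inclusive is 27 days; tolling adds 27 days: July 29, 2001 + 27 days = August 25, 2001.
August 25, 2001 is Saturday; August 26, 2001 is Sunday; August 27, 2001 is a listed holiday. The next qualifying day is August 28, 2001.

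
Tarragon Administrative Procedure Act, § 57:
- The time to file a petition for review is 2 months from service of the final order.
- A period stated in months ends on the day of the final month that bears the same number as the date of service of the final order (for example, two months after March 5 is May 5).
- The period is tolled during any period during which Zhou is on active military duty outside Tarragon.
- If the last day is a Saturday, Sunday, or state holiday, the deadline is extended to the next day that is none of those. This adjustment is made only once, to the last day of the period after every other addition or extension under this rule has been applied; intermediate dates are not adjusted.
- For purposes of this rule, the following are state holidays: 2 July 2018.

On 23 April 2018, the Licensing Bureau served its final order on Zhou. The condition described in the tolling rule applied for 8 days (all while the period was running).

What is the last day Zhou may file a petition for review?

2 months after 23 April 2018 is June 23, 2018.
Tolling adds 8 days: June 23, 2018 + 8 days = July 1, 2018.
July 1, 2018 is Sunday; July 2, 2018 is a listed holiday. The next qualifying day is July 3, 2018.

July 3, 2018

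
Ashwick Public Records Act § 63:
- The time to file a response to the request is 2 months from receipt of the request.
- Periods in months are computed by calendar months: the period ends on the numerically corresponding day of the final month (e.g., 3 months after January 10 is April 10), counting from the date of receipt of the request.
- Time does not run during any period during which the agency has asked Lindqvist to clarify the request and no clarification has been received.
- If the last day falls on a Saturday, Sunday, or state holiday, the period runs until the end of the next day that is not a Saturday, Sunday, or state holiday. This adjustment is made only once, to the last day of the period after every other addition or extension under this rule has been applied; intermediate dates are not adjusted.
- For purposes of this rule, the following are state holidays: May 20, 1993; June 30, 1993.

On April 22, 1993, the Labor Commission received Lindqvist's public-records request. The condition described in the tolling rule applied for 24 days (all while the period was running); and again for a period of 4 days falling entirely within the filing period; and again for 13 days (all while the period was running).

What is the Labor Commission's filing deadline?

August 2, 1993

2 months after April 22, 1993 is June 22, 1993.
Tolling adds 24 days: June 22, 1993 + 24 days = July 16, 1993.
Tolling adds 4 days: July 16, 1993 + 4 days = July 20, 1993.
Tolling adds 13 days: July 20, 1993 + 13 days = August 2, 1993.
August 2, 1993 is a Monday and not a state holiday, so no extension applies.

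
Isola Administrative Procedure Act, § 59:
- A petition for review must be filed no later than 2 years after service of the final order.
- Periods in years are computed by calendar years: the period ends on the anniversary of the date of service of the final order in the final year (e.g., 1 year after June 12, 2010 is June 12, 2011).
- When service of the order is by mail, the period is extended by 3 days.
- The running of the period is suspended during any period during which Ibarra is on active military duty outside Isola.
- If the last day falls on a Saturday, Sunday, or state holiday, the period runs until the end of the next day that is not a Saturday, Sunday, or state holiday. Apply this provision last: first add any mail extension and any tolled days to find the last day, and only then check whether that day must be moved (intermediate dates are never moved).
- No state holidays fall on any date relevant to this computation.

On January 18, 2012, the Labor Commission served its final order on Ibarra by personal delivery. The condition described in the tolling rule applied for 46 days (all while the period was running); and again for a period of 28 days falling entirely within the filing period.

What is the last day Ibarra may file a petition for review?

2 years after January 18, 2012 is January 18, 2014.
Service was not by mail, so no mail extension applies.
Tolling adds 46 days: January 18, 2014 + 46 days = March 5, 2014.
Tolling adds 28 days: March 5, 2014 + 28 days = April 2, 2014.
April 2, 2014 is a Wednesday and not a state holiday, so no extension applies.

April 2, 2014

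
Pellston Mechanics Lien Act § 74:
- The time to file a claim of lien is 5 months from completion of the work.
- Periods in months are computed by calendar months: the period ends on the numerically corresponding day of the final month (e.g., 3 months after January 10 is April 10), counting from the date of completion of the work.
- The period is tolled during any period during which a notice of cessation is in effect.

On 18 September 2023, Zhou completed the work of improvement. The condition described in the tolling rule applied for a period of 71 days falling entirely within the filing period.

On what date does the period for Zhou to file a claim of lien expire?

April 29, 2024

5 months after 18 September 2023 is February 18, 2024.
Tolling adds 71 days: February 18, 2024 + 71 days = April 29, 2024.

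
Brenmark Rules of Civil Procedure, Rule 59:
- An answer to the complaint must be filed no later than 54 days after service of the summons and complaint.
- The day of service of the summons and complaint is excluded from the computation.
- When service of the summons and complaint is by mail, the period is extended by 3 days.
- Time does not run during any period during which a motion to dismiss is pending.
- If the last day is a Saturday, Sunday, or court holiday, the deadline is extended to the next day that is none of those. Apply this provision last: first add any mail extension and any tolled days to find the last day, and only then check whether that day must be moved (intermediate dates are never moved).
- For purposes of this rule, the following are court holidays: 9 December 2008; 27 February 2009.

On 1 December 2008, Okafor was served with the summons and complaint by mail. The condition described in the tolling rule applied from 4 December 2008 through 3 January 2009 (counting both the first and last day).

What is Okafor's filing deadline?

March 2, 2009

54 days after 1 December 2008 is January 24, 2009.
Service was by mail, adding 3 days: January 24, 2009 + 3 days = January 27, 2009.
From December 4, 2008 through January 3, 2009 inclusive is 31 days; tolling adds 31 days: January 27, 2009 + 31 days = February 27, 2009.
February 27, 2009 is a listed holiday; February 28, 2009 is Saturday; March 1, 2009 is Sunday. The next qualifying day is March 2, 2009.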